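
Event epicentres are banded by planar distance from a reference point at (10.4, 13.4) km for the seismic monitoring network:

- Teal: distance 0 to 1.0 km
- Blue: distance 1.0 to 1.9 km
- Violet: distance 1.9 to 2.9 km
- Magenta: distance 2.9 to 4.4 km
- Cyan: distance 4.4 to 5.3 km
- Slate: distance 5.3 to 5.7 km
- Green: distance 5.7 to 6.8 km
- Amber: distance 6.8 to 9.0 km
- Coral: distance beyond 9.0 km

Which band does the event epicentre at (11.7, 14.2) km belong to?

Distance = √((11.7−10.4)² + (14.2−13.4)²) = √(1.690 + 0.640) = 1.526 km.
1.0 ≤ 1.526 < 1.9 → Blue.

Blue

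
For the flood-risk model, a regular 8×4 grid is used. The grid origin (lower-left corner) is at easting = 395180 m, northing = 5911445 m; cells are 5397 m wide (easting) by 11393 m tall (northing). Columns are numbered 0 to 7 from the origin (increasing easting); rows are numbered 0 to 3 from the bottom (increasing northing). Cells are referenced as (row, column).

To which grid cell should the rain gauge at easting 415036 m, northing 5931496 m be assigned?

Column index: ⌊(415036 − 395180) / 5397⌋ = ⌊3.679⌋ = 3
Row offset from origin: ⌊(5931496 − 5911445) / 11393⌋ = ⌊1.760⌋ = 1 → row 1

(1, 3)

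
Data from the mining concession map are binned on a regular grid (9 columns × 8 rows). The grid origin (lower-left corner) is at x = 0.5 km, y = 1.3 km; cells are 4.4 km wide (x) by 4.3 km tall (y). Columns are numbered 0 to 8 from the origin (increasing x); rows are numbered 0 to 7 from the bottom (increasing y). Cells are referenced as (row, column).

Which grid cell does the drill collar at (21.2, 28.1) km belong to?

Column index: ⌊(21.2 − 0.5) / 4.4⌋ = ⌊4.705⌋ = 4
Row offset from origin: ⌊(28.1 − 1.3) / 4.3⌋ = ⌊6.233⌋ = 6 → row 6

(6, 4)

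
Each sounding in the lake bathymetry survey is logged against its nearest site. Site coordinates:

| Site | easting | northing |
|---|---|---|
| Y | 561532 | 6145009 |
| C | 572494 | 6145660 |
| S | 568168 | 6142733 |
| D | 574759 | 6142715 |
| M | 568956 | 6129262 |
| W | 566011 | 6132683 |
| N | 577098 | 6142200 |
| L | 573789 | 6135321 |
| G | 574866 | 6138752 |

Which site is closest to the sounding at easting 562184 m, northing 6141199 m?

Y

Squared distances to each site:
Y: 14941204.000; C: 126196621.000; S: 38161412.000; D: 160428881.000; M: 188351953.000; W: 87168185.000; N: 223429397.000; L: 169226909.000; G: 166820933.000.
Minimum at Y.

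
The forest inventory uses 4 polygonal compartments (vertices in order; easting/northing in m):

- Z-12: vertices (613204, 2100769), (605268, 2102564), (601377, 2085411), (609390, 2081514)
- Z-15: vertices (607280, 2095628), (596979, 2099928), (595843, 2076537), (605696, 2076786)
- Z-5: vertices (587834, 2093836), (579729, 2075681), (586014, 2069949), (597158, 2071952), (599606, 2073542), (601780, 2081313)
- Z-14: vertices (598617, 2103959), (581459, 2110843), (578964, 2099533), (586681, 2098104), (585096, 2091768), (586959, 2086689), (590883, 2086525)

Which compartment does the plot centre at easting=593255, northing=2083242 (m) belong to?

Cast a ray rightward from (593255, 2083242). For each polygon, the edges (by vertex number in listed order) whose endpoints lie on opposite sides of northing = 2083242, where each meets that height, and whether that is right or left of the point:
Z-12: 3–4 at easting≈605836.9 (right), 4–1 at easting≈609732.3 (right) → 2 crossings.
Z-15: 2–3 at easting≈596168.6 (right), 4–1 at easting≈606238.7 (right) → 2 crossings.
Z-5: 1–2 at easting≈583104.5 (left), 6–1 at easting≈599631.8 (right) → 1 crossing.
Z-14: no edge straddles that height → 0 crossings.
Only Z-5 has an odd count, so the point is inside Z-5.

Z-5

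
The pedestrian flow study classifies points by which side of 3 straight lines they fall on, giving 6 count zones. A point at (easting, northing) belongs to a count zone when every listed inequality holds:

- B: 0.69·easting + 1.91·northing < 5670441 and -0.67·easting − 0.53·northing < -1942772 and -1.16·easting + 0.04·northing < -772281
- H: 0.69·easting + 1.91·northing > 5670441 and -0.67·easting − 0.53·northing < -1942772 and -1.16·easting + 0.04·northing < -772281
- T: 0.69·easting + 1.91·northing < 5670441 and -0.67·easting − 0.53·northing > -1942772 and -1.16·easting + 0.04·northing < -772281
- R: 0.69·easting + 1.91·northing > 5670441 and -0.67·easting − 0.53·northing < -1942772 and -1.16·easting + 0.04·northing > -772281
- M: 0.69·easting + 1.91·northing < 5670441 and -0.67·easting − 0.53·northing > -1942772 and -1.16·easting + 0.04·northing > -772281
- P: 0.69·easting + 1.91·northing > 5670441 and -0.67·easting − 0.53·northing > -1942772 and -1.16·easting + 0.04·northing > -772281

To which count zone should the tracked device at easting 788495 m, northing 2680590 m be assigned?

B

0.69·788495 + 1.91·2680590 = 5663988.450, which is < 5670441
-0.67·788495 − 0.53·2680590 = -1949004.350, which is < -1942772
-1.16·788495 + 0.04·2680590 = -807430.600, which is < -772281
This sign pattern matches B.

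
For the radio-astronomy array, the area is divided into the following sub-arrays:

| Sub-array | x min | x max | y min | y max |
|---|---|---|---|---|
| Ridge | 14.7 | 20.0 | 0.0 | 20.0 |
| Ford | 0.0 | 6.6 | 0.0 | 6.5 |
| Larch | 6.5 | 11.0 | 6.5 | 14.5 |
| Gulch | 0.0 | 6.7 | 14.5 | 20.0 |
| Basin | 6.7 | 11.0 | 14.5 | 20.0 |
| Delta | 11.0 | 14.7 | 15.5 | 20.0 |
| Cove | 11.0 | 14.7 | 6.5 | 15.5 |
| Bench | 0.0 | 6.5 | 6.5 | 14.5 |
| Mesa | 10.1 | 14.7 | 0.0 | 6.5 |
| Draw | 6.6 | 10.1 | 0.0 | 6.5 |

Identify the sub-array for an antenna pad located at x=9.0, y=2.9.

Draw

The point has x = 9.0 and y = 2.9.
Only Draw satisfies 6.6 ≤ x ≤ 10.1 and 0.0 ≤ y ≤ 6.5.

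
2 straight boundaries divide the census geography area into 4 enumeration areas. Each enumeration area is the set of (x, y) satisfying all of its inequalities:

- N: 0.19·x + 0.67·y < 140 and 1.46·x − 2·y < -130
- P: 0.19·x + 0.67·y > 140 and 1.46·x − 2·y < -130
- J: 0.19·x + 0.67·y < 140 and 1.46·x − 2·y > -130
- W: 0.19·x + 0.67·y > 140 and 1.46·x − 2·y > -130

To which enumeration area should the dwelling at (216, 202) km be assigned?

W

0.19·216 + 0.67·202 = 176.380, which is > 140
1.46·216 − 2·202 = -88.640, which is > -130
This sign pattern matches W.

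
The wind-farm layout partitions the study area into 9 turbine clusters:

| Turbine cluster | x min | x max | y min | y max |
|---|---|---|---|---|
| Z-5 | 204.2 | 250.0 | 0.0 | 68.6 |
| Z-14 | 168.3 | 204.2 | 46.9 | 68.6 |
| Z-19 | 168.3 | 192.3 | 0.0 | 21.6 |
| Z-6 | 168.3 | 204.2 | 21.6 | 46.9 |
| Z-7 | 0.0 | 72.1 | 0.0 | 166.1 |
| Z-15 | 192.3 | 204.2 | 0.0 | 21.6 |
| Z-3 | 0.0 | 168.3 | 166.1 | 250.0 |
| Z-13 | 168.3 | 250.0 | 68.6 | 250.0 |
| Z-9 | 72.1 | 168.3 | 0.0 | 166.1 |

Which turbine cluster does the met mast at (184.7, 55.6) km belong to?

The point has x = 184.7 and y = 55.6.
Only Z-14 satisfies 168.3 ≤ x ≤ 204.2 and 46.9 ≤ y ≤ 68.6.

Z-14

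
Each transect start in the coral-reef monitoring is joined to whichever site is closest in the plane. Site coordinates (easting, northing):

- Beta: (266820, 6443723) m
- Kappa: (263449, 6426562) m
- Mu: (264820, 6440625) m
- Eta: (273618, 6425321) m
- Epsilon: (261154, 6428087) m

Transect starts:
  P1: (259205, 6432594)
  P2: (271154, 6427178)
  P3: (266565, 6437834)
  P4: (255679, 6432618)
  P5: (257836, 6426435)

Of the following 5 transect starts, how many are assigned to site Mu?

1

P1 → Epsilon
P2 → Eta
P3 → Mu
P4 → Epsilon
P5 → Epsilon
1 of the 5 goes to Mu.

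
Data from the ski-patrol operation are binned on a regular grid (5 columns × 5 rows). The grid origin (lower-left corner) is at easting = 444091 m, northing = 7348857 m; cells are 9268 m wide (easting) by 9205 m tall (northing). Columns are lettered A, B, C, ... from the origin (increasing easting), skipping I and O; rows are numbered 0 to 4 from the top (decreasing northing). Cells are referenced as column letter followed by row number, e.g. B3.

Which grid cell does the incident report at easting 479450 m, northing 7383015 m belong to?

Column index: ⌊(479450 − 444091) / 9268⌋ = ⌊3.815⌋ = 3 → column D
Row offset from origin: ⌊(7383015 − 7348857) / 9205⌋ = ⌊3.711⌋ = 3 → row 1 (counted from top)

D1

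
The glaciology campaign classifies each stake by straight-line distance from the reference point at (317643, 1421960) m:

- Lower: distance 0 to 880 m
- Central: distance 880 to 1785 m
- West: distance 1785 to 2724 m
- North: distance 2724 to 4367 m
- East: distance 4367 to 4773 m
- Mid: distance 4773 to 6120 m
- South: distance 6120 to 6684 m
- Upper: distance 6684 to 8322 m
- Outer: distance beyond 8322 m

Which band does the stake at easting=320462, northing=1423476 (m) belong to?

Distance = √((320462−317643)² + (1423476−1421960)²) = √(7946761.000 + 2298256.000) = 3200.784 m.
2724 ≤ 3200.784 < 4367 → North.

North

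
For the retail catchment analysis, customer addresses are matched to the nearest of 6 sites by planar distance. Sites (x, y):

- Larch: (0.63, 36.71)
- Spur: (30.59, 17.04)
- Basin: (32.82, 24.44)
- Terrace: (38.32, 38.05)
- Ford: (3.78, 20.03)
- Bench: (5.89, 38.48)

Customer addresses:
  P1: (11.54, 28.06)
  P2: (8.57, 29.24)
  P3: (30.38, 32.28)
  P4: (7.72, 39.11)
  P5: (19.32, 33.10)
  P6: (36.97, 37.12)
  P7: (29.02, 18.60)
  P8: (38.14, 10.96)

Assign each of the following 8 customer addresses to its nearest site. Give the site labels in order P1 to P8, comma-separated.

P1 → Ford (d²=124.70)
P2 → Bench (d²=92.56)
P3 → Basin (d²=67.42)
P4 → Bench (d²=3.75)
P5 → Bench (d²=209.31)
P6 → Terrace (d²=2.69)
P7 → Spur (d²=4.90)
P8 → Spur (d²=93.97)

Ford, Bench, Basin, Bench, Bench, Terrace, Spur, Spur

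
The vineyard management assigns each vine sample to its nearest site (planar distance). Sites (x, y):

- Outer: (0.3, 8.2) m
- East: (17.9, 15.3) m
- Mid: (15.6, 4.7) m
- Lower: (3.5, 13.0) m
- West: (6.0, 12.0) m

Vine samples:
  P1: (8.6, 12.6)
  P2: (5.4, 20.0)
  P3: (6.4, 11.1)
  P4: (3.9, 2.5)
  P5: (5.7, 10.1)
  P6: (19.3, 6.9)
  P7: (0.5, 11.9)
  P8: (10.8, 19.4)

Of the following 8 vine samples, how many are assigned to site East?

1

P1 → West
P2 → Lower
P3 → West
P4 → Outer
P5 → West
P6 → Mid
P7 → Lower
P8 → East
1 of the 8 goes to East.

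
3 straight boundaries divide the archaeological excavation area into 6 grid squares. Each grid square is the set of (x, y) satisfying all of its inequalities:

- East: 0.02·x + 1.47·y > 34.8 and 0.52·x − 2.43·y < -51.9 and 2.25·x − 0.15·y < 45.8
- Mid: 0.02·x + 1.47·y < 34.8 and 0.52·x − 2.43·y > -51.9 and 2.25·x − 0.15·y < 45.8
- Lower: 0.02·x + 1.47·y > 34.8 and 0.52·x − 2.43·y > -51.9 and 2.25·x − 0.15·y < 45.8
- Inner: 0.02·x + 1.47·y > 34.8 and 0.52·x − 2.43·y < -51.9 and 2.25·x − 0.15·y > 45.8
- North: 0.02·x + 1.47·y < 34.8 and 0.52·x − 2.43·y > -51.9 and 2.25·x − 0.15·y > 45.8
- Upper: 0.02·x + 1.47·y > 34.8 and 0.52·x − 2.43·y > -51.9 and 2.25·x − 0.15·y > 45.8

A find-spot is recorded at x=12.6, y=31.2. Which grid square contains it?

East

0.02·12.6 + 1.47·31.2 = 46.116, which is > 34.8
0.52·12.6 − 2.43·31.2 = -69.264, which is < -51.9
2.25·12.6 − 0.15·31.2 = 23.670, which is < 45.8
This sign pattern matches East.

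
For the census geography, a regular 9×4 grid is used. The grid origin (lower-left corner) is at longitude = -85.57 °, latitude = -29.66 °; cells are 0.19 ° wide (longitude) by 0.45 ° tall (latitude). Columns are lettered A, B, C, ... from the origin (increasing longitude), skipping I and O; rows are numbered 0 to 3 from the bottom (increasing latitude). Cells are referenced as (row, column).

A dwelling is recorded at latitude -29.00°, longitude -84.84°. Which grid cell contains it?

Column index: ⌊(-84.84 − -85.57) / 0.19⌋ = ⌊3.842⌋ = 3 → column D
Row offset from origin: ⌊(-29.00 − -29.66) / 0.45⌋ = ⌊1.467⌋ = 1 → row 1

(1, D)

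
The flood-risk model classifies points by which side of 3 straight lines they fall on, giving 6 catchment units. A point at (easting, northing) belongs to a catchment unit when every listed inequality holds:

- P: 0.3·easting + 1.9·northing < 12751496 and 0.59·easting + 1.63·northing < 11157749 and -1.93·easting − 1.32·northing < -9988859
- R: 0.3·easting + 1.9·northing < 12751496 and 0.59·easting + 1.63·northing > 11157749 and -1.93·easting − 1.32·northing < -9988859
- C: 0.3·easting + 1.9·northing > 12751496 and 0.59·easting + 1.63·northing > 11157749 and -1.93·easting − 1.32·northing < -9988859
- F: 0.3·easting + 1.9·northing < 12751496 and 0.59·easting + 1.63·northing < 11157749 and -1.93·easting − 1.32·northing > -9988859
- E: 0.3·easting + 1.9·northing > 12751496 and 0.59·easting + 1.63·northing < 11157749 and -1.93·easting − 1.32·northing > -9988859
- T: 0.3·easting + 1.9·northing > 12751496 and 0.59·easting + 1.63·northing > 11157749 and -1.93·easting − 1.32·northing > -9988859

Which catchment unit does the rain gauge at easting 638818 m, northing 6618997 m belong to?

0.3·638818 + 1.9·6618997 = 12767739.700, which is > 12751496
0.59·638818 + 1.63·6618997 = 11165867.730, which is > 11157749
-1.93·638818 − 1.32·6618997 = -9969994.780, which is > -9988859
This sign pattern matches T.

T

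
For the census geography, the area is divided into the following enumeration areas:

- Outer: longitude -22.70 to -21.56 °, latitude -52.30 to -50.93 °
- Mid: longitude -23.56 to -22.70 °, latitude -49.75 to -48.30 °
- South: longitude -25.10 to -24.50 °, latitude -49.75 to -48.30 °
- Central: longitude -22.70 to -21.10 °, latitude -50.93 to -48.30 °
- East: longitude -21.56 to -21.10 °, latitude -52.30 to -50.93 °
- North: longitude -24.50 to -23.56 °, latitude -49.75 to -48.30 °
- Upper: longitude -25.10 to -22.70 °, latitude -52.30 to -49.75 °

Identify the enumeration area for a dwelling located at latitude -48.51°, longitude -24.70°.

South

The point has longitude = -24.70 and latitude = -48.51.
Only South satisfies -25.10 ≤ longitude ≤ -24.50 and -49.75 ≤ latitude ≤ -48.30.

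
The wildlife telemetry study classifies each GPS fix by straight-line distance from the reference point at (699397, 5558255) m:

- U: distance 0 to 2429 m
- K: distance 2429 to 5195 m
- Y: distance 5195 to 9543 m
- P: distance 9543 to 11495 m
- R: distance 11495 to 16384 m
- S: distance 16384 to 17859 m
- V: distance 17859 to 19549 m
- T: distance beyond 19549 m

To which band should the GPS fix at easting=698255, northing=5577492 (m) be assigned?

V

Distance = √((698255−699397)² + (5577492−5558255)²) = √(1304164.000 + 370062169.000) = 19270.867 m.
17859 ≤ 19270.867 < 19549 → V.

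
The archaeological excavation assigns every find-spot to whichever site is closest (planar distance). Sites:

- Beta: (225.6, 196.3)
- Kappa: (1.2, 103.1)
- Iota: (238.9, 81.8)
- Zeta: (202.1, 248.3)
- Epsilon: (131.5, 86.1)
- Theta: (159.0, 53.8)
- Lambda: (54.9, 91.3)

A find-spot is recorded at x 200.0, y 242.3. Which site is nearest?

Squared distances to each site:
Beta: 2771.360; Kappa: 58898.080; Iota: 27273.460; Zeta: 40.410; Epsilon: 29090.690; Theta: 37213.250; Lambda: 43855.010.
Minimum at Zeta.

Zeta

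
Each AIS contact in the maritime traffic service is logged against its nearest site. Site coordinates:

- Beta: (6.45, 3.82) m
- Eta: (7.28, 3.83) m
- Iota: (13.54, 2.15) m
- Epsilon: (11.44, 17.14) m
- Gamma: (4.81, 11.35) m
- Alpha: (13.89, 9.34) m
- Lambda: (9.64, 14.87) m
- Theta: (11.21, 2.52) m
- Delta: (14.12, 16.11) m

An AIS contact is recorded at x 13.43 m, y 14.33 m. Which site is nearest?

Squared distances to each site:
Beta: 159.180; Eta: 148.072; Iota: 148.364; Epsilon: 11.856; Gamma: 83.185; Alpha: 25.112; Lambda: 14.656; Theta: 144.404; Delta: 3.644.
Minimum at Delta.

Delta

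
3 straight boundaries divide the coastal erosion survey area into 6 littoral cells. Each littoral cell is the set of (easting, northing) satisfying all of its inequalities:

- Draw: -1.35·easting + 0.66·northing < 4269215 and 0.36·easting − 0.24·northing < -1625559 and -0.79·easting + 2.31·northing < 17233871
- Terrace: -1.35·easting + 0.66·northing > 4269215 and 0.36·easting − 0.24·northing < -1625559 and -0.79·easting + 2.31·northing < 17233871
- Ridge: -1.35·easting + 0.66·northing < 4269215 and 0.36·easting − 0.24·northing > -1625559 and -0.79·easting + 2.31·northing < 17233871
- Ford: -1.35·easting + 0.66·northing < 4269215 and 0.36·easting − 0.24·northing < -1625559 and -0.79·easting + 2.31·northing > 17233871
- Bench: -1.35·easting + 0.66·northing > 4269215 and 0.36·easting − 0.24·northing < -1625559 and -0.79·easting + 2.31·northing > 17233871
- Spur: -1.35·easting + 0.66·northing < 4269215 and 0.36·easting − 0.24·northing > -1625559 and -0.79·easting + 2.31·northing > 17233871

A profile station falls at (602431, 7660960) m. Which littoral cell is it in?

Ridge

-1.35·602431 + 0.66·7660960 = 4242951.750, which is < 4269215
0.36·602431 − 0.24·7660960 = -1621755.240, which is > -1625559
-0.79·602431 + 2.31·7660960 = 17220897.110, which is < 17233871
This sign pattern matches Ridge.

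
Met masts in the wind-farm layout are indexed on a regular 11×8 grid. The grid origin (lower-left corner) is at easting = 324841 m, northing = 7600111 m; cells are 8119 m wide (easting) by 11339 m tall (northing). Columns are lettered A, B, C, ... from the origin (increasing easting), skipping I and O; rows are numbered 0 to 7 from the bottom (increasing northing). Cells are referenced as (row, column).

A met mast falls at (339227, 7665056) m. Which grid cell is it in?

Column index: ⌊(339227 − 324841) / 8119⌋ = ⌊1.772⌋ = 1 → column B
Row offset from origin: ⌊(7665056 − 7600111) / 11339⌋ = ⌊5.728⌋ = 5 → row 5

(5, B)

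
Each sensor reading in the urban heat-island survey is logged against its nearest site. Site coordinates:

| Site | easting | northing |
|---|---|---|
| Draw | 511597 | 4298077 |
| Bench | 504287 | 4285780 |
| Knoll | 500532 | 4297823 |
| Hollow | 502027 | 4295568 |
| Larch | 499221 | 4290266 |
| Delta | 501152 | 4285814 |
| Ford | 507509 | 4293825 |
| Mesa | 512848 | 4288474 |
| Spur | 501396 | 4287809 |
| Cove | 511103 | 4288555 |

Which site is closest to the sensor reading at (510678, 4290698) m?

Cove

Squared distances to each site:
Draw: 55294202.000; Bench: 65031605.000; Knoll: 153706941.000; Hollow: 98556701.000; Larch: 131449473.000; Delta: 114598132.000; Ford: 19820690.000; Mesa: 9655076.000; Spur: 94501845.000; Cove: 4773074.000.
Minimum at Cove.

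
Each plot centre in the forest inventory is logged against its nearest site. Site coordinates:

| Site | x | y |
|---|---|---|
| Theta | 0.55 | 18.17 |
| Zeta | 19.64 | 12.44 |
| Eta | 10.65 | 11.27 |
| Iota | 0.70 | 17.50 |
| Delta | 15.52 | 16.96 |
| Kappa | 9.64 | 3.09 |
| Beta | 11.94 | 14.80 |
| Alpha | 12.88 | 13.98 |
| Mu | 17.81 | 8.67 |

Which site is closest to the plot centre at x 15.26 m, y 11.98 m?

Squared distances to each site:
Theta: 254.700; Zeta: 19.396; Eta: 21.756; Iota: 242.464; Delta: 24.868; Kappa: 110.617; Beta: 18.975; Alpha: 9.664; Mu: 17.459.
Minimum at Alpha.

Alpha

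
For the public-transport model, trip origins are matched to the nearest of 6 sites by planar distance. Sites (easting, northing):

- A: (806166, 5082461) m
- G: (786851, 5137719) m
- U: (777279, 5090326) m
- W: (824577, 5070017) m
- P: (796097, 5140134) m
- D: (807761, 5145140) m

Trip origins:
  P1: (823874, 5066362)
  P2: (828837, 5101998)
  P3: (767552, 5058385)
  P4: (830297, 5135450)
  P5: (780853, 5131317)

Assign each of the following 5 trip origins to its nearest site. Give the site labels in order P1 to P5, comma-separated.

P1 → W (d²=13853234.00)
P2 → A (d²=895668610.00)
P3 → U (d²=1114842010.00)
P4 → D (d²=601767396.00)
P5 → G (d²=76961608.00)

W, A, U, D, G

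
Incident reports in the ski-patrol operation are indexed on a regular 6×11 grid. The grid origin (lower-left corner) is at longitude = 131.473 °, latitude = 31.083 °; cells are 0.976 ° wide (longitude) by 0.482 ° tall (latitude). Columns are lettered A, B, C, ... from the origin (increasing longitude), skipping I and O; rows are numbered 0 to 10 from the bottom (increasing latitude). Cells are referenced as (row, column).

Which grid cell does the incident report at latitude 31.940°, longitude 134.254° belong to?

Column index: ⌊(134.254 − 131.473) / 0.976⌋ = ⌊2.849⌋ = 2 → column C
Row offset from origin: ⌊(31.940 − 31.083) / 0.482⌋ = ⌊1.778⌋ = 1 → row 1

(1, C)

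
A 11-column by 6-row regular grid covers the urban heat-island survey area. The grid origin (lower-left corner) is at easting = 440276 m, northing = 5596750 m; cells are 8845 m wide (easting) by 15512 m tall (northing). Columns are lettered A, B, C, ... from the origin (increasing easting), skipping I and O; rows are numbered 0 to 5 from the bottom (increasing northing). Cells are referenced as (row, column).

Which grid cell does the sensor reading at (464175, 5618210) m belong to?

(1, C)

Column index: ⌊(464175 − 440276) / 8845⌋ = ⌊2.702⌋ = 2 → column C
Row offset from origin: ⌊(5618210 − 5596750) / 15512⌋ = ⌊1.383⌋ = 1 → row 1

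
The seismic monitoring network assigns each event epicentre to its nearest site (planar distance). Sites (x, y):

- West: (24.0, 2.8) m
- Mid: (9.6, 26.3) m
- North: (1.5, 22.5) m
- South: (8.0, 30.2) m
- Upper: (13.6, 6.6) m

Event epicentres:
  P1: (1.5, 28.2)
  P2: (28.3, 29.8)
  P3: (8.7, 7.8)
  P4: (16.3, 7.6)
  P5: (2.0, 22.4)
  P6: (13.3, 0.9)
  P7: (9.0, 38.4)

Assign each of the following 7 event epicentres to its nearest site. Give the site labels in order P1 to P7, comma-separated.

P1 → North (d²=32.49)
P2 → Mid (d²=361.94)
P3 → Upper (d²=25.45)
P4 → Upper (d²=8.29)
P5 → North (d²=0.26)
P6 → Upper (d²=32.58)
P7 → South (d²=68.24)

North, Mid, Upper, Upper, North, Upper, South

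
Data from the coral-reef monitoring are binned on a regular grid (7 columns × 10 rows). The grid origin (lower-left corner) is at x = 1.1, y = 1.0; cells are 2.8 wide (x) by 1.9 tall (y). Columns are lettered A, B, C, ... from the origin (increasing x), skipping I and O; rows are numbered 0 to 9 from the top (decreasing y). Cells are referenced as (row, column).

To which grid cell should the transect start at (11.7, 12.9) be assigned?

Column index: ⌊(11.7 − 1.1) / 2.8⌋ = ⌊3.786⌋ = 3 → column D
Row offset from origin: ⌊(12.9 − 1.0) / 1.9⌋ = ⌊6.263⌋ = 6 → row 3 (counted from top)

(3, D)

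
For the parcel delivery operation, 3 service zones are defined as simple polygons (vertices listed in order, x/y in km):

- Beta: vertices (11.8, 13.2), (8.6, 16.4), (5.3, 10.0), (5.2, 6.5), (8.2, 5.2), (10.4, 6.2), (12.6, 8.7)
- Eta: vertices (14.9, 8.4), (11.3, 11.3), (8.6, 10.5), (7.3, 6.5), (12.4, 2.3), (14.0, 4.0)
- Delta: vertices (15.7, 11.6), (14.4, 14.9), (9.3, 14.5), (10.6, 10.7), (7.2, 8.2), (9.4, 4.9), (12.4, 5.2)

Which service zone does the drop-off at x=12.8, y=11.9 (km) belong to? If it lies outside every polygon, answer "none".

Cast a ray rightward from (12.8, 11.9). For each polygon, the edges (by vertex number in listed order) whose endpoints lie on opposite sides of y = 11.9, where each meets that height, and whether that is right or left of the point:
Beta: 2–3 at x≈6.28 (left), 7–1 at x≈12.03 (left) → 0 crossings.
Eta: no edge straddles that height → 0 crossings.
Delta: 1–2 at x≈15.58 (right), 3–4 at x≈10.19 (left) → 1 crossing.
Only Delta has an odd count, so the point is inside Delta.

Delta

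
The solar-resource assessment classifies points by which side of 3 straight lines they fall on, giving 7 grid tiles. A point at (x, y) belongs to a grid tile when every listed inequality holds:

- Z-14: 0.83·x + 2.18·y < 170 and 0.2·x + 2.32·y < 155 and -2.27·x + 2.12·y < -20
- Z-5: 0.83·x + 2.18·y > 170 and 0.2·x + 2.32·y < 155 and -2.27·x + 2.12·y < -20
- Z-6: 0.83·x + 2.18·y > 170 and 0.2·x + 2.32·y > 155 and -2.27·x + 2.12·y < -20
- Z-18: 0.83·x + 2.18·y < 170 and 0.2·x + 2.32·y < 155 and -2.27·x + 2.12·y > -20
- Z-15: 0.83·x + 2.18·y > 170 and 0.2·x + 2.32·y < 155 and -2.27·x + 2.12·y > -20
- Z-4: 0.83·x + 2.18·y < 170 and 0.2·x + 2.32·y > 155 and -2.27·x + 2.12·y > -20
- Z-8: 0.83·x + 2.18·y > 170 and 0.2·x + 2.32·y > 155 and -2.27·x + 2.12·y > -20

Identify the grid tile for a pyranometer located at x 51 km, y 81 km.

Z-8

0.83·51 + 2.18·81 = 218.910, which is > 170
0.2·51 + 2.32·81 = 198.120, which is > 155
-2.27·51 + 2.12·81 = 55.950, which is > -20
This sign pattern matches Z-8.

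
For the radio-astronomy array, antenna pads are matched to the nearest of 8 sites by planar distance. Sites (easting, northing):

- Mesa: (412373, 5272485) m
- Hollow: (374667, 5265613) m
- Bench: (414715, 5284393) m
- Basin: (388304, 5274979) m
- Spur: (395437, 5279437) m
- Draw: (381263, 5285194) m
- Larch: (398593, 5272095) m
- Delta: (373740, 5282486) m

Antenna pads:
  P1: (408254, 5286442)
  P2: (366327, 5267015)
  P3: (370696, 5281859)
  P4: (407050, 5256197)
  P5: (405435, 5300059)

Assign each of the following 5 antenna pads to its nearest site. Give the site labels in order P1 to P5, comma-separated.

P1 → Bench (d²=45942922.00)
P2 → Hollow (d²=71521204.00)
P3 → Delta (d²=9659065.00)
P4 → Mesa (d²=293633273.00)
P5 → Bench (d²=331541956.00)

Bench, Hollow, Delta, Mesa, Bench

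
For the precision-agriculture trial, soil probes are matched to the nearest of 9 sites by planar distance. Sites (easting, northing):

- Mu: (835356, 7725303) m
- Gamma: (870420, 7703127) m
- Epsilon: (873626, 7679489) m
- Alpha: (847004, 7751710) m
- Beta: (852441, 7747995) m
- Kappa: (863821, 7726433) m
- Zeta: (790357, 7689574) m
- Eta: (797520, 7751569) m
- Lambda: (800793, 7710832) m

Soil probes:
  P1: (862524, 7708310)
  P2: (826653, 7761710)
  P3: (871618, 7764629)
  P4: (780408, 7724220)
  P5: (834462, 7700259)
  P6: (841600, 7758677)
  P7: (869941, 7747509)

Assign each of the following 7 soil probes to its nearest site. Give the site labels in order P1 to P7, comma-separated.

Gamma, Alpha, Beta, Lambda, Mu, Alpha, Beta

P1 → Gamma (d²=89210305.00)
P2 → Alpha (d²=514163201.00)
P3 → Beta (d²=644447285.00)
P4 → Lambda (d²=594786769.00)
P5 → Mu (d²=628001172.00)
P6 → Alpha (d²=77742305.00)
P7 → Beta (d²=306486196.00)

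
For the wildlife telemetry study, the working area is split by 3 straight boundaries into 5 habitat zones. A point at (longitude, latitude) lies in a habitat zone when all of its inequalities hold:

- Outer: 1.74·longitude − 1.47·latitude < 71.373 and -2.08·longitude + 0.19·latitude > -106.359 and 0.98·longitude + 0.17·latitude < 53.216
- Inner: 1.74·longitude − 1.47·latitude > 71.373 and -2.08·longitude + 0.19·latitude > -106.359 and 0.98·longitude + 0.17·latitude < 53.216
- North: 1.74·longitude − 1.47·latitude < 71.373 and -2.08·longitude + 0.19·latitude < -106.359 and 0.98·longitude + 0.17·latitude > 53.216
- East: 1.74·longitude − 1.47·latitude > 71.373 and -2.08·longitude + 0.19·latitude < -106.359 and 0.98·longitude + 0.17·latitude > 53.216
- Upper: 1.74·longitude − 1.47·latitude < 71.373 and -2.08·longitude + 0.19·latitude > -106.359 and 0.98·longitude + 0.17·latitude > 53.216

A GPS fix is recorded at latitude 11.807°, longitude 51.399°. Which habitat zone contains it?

Inner

1.74·51.399 − 1.47·11.807 = 72.078, which is > 71.373
-2.08·51.399 + 0.19·11.807 = -104.667, which is > -106.359
0.98·51.399 + 0.17·11.807 = 52.378, which is < 53.216
This sign pattern matches Inner.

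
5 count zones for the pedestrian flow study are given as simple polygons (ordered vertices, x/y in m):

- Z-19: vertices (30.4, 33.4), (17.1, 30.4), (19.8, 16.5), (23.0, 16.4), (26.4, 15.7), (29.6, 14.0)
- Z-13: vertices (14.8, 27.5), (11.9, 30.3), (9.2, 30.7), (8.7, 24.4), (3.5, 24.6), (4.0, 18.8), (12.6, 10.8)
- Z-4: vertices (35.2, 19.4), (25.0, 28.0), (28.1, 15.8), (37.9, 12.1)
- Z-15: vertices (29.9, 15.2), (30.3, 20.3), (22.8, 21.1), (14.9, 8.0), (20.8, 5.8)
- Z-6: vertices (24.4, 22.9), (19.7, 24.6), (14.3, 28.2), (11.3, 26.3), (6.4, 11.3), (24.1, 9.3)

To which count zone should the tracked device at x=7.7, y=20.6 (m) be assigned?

Z-13

Cast a ray rightward from (7.7, 20.6). For each polygon, the edges (by vertex number in listed order) whose endpoints lie on opposite sides of y = 20.6, where each meets that height, and whether that is right or left of the point:
Z-19: 2–3 at x≈19.00 (right), 6–1 at x≈29.87 (right) → 2 crossings.
Z-13: 5–6 at x≈3.84 (left), 7–1 at x≈13.89 (right) → 1 crossing.
Z-4: 1–2 at x≈33.78 (right), 2–3 at x≈26.88 (right) → 2 crossings.
Z-15: 2–3 at x≈27.49 (right), 3–4 at x≈22.50 (right) → 2 crossings.
Z-6: 4–5 at x≈9.44 (right), 6–1 at x≈24.35 (right) → 2 crossings.
Only Z-13 has an odd count, so the point is inside Z-13.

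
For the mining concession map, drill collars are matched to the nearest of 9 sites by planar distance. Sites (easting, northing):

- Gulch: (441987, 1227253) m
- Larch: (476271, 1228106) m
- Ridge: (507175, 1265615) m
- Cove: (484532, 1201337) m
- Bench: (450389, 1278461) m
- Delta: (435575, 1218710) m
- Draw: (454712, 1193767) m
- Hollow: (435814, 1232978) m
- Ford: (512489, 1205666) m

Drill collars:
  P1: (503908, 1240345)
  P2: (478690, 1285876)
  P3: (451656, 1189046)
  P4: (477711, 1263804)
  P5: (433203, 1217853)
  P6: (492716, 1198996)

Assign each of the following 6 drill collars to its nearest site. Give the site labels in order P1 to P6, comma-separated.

P1 → Ridge (d²=649246189.00)
P2 → Bench (d²=855928826.00)
P3 → Draw (d²=31626977.00)
P4 → Ridge (d²=871407017.00)
P5 → Delta (d²=6360833.00)
P6 → Cove (d²=72458137.00)

Ridge, Bench, Draw, Ridge, Delta, Cove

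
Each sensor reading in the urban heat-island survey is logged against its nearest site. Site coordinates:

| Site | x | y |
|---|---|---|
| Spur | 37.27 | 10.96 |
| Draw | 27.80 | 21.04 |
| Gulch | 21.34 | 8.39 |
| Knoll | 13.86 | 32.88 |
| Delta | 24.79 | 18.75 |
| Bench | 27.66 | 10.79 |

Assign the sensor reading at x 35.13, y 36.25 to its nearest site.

Draw

Squared distances to each site:
Spur: 644.164; Draw: 285.073; Gulch: 966.344; Knoll: 463.770; Delta: 413.166; Bench: 704.013.
Minimum at Draw.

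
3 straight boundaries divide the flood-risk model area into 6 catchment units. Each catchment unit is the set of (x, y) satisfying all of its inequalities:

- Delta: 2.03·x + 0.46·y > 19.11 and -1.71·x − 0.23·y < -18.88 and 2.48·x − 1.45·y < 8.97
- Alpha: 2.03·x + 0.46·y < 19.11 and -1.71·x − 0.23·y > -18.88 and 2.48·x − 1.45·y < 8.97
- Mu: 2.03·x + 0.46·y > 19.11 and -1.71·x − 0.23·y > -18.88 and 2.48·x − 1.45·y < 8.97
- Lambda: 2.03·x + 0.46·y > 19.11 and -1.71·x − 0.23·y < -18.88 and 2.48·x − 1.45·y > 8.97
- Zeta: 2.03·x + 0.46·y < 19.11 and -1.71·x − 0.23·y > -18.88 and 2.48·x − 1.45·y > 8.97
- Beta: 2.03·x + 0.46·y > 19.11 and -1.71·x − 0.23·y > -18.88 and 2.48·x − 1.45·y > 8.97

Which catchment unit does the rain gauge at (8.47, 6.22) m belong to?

2.03·8.47 + 0.46·6.22 = 20.055, which is > 19.11
-1.71·8.47 − 0.23·6.22 = -15.914, which is > -18.88
2.48·8.47 − 1.45·6.22 = 11.987, which is > 8.97
This sign pattern matches Beta.

Beta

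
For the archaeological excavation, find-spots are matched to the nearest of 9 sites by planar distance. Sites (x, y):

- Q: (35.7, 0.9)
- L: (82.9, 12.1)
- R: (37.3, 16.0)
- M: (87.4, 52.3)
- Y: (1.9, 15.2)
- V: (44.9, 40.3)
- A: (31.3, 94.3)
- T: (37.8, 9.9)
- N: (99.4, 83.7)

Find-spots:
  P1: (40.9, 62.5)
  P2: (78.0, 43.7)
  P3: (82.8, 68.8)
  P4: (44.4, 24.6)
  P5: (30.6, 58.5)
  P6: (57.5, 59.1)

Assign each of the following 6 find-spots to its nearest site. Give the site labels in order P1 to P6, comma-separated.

V, M, M, R, V, V

P1 → V (d²=508.84)
P2 → M (d²=162.32)
P3 → M (d²=293.41)
P4 → R (d²=124.37)
P5 → V (d²=535.73)
P6 → V (d²=512.20)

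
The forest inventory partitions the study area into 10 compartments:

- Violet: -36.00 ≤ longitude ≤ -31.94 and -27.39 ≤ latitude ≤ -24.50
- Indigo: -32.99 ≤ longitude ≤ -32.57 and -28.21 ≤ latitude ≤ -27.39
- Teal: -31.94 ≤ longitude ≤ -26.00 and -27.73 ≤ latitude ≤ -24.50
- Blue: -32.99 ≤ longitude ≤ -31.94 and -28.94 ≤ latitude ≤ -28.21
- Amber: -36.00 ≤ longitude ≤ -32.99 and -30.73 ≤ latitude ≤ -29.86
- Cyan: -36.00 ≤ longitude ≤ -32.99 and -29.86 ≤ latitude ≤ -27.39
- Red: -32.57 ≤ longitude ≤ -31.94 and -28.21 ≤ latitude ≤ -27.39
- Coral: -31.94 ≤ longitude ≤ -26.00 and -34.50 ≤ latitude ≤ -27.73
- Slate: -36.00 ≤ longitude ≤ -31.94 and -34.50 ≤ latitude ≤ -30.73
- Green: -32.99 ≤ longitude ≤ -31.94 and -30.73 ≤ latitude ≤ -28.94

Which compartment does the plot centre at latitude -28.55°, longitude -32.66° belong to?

Blue

The point has longitude = -32.66 and latitude = -28.55.
Only Blue satisfies -32.99 ≤ longitude ≤ -31.94 and -28.94 ≤ latitude ≤ -28.21.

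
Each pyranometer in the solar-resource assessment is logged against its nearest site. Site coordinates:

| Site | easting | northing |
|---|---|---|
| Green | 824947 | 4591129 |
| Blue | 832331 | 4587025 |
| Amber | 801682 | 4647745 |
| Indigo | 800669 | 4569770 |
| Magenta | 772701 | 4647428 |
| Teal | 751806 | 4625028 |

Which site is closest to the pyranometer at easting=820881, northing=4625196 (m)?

Squared distances to each site:
Green: 1177092845.000; Blue: 1588127741.000; Amber: 877059002.000; Indigo: 3480566420.000; Magenta: 2815574224.000; Teal: 4771383849.000.
Minimum at Amber.

Amber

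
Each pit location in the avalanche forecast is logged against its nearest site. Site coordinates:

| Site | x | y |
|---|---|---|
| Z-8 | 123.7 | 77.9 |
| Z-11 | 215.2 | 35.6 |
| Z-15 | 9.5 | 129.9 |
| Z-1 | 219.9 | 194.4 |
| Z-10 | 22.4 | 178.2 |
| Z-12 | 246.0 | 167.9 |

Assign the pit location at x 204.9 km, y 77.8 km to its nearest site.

Squared distances to each site:
Z-8: 6593.450; Z-11: 1886.930; Z-15: 40895.570; Z-1: 13820.560; Z-10: 43386.410; Z-12: 9807.220.
Minimum at Z-11.

Z-11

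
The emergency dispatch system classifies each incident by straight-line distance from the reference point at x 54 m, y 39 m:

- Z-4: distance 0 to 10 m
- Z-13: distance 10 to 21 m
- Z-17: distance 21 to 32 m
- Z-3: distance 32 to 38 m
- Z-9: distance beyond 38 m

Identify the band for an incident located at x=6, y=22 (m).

Z-9

Distance = √((6−54)² + (22−39)²) = √(2304.000 + 289.000) = 50.922 m.
38 ≤ 50.922 < ∞ → Z-9.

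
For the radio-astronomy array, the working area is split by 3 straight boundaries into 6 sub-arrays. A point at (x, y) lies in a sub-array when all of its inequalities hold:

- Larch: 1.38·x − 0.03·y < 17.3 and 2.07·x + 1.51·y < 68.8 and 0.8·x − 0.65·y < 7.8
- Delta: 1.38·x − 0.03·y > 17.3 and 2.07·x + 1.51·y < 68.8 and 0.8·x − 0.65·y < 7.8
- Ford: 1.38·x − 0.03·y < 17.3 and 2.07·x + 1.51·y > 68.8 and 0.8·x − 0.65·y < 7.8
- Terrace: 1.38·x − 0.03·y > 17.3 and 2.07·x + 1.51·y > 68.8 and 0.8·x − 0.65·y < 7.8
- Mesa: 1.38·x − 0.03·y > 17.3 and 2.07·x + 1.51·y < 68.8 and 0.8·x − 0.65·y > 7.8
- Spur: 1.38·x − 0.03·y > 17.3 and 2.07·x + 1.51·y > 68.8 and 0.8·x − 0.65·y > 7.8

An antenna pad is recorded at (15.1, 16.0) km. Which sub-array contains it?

Delta

1.38·15.1 − 0.03·16.0 = 20.358, which is > 17.3
2.07·15.1 + 1.51·16.0 = 55.417, which is < 68.8
0.8·15.1 − 0.65·16.0 = 1.680, which is < 7.8
This sign pattern matches Delta.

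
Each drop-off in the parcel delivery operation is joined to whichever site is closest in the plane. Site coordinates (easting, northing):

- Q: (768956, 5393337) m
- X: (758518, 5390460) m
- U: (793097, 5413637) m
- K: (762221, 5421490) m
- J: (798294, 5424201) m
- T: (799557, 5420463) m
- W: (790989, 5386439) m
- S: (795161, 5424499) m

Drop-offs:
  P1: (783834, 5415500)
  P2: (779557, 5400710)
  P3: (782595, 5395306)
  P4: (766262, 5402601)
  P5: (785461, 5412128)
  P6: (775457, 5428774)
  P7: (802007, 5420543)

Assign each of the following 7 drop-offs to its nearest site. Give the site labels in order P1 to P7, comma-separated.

U, Q, W, Q, U, K, T

P1 → U (d²=89273938.00)
P2 → Q (d²=166742330.00)
P3 → W (d²=149082925.00)
P4 → Q (d²=93079332.00)
P5 → U (d²=60585577.00)
P6 → K (d²=228248352.00)
P7 → T (d²=6008900.00)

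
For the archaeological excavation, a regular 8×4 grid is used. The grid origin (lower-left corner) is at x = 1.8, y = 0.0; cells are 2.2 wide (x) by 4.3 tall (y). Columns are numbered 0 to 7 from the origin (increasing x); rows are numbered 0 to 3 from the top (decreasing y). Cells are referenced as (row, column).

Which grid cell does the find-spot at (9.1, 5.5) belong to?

Column index: ⌊(9.1 − 1.8) / 2.2⌋ = ⌊3.318⌋ = 3
Row offset from origin: ⌊(5.5 − 0.0) / 4.3⌋ = ⌊1.279⌋ = 1 → row 2 (counted from top)

(2, 3)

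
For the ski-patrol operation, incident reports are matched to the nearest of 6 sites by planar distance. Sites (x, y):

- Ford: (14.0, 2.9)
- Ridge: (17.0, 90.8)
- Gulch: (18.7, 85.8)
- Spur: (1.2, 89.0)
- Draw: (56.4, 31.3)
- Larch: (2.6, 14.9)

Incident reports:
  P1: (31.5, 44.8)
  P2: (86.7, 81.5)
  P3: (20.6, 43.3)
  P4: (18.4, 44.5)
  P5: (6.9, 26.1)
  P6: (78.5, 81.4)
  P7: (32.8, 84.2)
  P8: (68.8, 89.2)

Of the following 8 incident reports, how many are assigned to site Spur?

P1 → Draw
P2 → Draw
P3 → Larch
P4 → Larch
P5 → Larch
P6 → Draw
P7 → Gulch
P8 → Gulch
0 of the 8 go to Spur.

0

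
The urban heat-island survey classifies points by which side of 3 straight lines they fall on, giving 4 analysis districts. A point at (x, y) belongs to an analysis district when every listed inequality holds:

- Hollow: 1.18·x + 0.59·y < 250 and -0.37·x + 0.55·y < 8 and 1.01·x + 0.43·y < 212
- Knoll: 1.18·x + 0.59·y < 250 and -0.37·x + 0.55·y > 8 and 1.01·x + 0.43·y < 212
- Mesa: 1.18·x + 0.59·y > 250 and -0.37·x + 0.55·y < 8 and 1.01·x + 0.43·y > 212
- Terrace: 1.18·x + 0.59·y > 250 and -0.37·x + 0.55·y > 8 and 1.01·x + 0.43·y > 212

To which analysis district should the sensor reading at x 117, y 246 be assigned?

Terrace

1.18·117 + 0.59·246 = 283.200, which is > 250
-0.37·117 + 0.55·246 = 92.010, which is > 8
1.01·117 + 0.43·246 = 223.950, which is > 212
This sign pattern matches Terrace.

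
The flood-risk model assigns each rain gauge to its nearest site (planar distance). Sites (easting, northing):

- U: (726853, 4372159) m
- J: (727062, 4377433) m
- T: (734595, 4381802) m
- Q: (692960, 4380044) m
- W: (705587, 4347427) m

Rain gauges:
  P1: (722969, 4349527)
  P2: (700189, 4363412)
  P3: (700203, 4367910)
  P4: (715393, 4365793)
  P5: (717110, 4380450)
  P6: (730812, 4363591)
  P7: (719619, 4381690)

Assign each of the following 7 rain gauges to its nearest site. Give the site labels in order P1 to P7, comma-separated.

P1 → W (d²=306543924.00)
P2 → W (d²=284658629.00)
P3 → Q (d²=199695005.00)
P4 → U (d²=171857556.00)
P5 → J (d²=108144593.00)
P6 → U (d²=89084305.00)
P7 → J (d²=73520298.00)

W, W, Q, U, J, U, J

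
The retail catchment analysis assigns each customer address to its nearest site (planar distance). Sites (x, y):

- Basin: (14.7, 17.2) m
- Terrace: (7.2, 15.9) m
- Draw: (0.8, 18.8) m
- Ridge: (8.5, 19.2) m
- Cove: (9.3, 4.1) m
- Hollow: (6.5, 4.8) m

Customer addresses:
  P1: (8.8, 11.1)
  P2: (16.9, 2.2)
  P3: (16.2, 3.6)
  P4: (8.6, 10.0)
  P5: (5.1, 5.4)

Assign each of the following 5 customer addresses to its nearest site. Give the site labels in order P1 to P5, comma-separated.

P1 → Terrace (d²=25.60)
P2 → Cove (d²=61.37)
P3 → Cove (d²=47.86)
P4 → Hollow (d²=31.45)
P5 → Hollow (d²=2.32)

Terrace, Cove, Cove, Hollow, Hollow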